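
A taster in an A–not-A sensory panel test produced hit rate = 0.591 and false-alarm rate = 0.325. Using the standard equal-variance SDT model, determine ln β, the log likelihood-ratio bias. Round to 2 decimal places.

z(H) = 0.230
z(FA) = -0.454
ln β = −½·[z(H)² − z(FA)²] = −0.5 × (0.053 − 0.206) = 0.0765

ln β = 0.08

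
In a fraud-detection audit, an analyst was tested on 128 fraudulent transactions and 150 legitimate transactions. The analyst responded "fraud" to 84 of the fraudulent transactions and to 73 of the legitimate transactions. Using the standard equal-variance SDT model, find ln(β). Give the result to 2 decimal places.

ln β = -0.08

H = 84/128 = 0.6562
FA = 73/150 = 0.4867
Φ⁻¹(H) = Φ⁻¹(0.6562) = 0.402
Φ⁻¹(FA) = Φ⁻¹(0.4867) = -0.033
ln β = −½·[z(H)² − z(FA)²] = −0.5 × (0.162 − 0.001) = -0.0805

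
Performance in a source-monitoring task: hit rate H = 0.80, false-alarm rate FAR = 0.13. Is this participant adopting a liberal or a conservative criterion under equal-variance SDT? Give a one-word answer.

z(H) = 0.842, z(FA) = -1.126
c = −½·(z(H) + z(FA)) = 0.142
c > 0 → conservative criterion (biased toward responding “no”).

conservative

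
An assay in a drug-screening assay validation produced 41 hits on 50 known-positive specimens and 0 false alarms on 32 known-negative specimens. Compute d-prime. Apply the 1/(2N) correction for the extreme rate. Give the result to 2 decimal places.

d-prime = 3.07

The false-alarm rate is 0/32 = 0, so apply the 1/(2N) correction: FA → 1/(2·32) = 0.01562.
z(H) = z(0.82000) = 0.915
z(FA) = z(0.01562) = -2.154
d' = 0.915 − (-2.154) = 3.069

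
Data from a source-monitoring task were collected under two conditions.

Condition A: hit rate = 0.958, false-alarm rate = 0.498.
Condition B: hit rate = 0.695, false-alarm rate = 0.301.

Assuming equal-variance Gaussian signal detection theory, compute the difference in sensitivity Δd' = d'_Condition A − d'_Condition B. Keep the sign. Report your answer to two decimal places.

Condition A: z(0.958) = 1.728, z(0.498) = -0.005, d' = 1.733
Condition B: z(0.695) = 0.510, z(0.301) = -0.522, d' = 1.032
Δd' = d'_Condition A − d'_Condition B = 1.733 − 1.032 = 0.701
Condition A has the higher sensitivity.

Δd' = 0.70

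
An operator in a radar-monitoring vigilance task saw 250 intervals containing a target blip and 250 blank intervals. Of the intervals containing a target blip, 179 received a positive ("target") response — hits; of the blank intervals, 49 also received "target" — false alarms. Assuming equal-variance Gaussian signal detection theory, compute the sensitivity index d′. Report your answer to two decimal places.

H = 179/250 = 0.7160
FA = 49/250 = 0.1960
z(0.7160) = 0.5710, z(0.1960) = -0.8560
d' = z(H) − z(FA) = 0.5710 − (-0.8560) = 1.4270

d′ = 1.43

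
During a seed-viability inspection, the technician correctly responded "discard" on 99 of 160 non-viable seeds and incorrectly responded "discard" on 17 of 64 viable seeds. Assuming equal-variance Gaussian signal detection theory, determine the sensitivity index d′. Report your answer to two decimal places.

H = 99/160 = 0.6188
FA = 17/64 = 0.2656
z(H) = z(0.6188) = 0.302
z(FA) = z(0.2656) = -0.626
d' = z(H) − z(FA) = 0.302 − (-0.626) = 0.928

d′ = 0.93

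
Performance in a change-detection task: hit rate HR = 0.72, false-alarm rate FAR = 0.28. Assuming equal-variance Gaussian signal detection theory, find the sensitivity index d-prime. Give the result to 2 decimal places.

d-prime = 1.17

Φ⁻¹(H) = 0.583
Φ⁻¹(FA) = -0.583
d' = z(H) − z(FA) = 0.583 − (-0.583) = 1.166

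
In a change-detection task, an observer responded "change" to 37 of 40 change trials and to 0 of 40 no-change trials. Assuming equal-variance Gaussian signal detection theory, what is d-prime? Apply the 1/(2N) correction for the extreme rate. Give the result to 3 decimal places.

The false-alarm rate is 0/40 = 0, so apply the 1/(2N) correction: FA → 1/(2·40) = 0.01250.
z(H) = z(0.92500) = 1.4395
z(FA) = z(0.01250) = -2.2414
d' = 1.4395 − (-2.2414) = 3.6809

d-prime = 3.681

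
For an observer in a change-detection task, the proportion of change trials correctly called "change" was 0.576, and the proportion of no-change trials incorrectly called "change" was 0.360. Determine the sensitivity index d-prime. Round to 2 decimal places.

d-prime = 0.55

Φ⁻¹(H) = 0.1917
Φ⁻¹(FA) = -0.3585
d' = z(H) − z(FA) = 0.1917 − (-0.3585) = 0.5502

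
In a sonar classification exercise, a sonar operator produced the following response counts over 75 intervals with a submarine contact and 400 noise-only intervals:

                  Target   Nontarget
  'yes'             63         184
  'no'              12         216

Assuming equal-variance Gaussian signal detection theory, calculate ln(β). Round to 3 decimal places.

ln β = -0.489

H = 63/75 = 0.8400
FA = 184/400 = 0.4600
Φ⁻¹(0.8400) = 0.9945, Φ⁻¹(0.4600) = -0.1004
ln β = −½·[z(H)² − z(FA)²] = −0.5 × (0.9890 − 0.0101) = -0.48945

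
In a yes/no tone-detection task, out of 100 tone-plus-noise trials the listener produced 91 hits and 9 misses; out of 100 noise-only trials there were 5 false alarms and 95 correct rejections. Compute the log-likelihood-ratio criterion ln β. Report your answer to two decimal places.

ln β = 0.45

H = 91/100 = 0.9100
FA = 5/100 = 0.0500
Φ⁻¹(H) = Φ⁻¹(0.9100) = 1.341
Φ⁻¹(FA) = Φ⁻¹(0.0500) = -1.645
ln β = −½·[z(H)² − z(FA)²] = −0.5 × (1.798 − 2.706) = 0.454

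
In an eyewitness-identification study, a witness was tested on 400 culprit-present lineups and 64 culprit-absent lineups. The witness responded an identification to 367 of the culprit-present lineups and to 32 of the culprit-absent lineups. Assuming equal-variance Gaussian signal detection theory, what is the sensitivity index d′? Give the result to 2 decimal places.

H = 367/400 = 0.9175
FA = 32/64 = 0.5000
z(H) = z(0.9175) = 1.3885
z(FA) = z(0.5000) = 0.0000
d' = z(H) − z(FA) = 1.3885 − 0.0000 = 1.3885

d′ = 1.39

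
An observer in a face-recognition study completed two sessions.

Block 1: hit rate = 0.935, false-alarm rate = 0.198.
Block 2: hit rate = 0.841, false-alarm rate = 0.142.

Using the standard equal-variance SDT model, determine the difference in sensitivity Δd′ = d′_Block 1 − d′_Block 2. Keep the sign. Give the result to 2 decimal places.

Δd′ = 0.29

Block 1: z(0.935) = 1.514, z(0.198) = -0.849, d' = 2.363
Block 2: z(0.841) = 0.999, z(0.142) = -1.071, d' = 2.070
Δd' = d'_Block 1 − d'_Block 2 = 2.363 − 2.070 = 0.293
Block 1 has the higher sensitivity.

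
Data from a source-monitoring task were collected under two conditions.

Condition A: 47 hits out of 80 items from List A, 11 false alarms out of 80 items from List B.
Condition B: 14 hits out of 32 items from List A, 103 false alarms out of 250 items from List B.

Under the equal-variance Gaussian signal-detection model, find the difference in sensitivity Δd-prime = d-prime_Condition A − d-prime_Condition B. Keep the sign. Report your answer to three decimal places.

Δd-prime = 1.248

Condition A: z(0.5875) = 0.2211, z(0.1375) = -1.0916, d' = 1.3127
Condition B: z(0.4375) = -0.1573, z(0.4120) = -0.2224, d' = 0.0651
Δd' = d'_Condition A − d'_Condition B = 1.3127 − 0.0651 = 1.2476
Condition A has the higher sensitivity.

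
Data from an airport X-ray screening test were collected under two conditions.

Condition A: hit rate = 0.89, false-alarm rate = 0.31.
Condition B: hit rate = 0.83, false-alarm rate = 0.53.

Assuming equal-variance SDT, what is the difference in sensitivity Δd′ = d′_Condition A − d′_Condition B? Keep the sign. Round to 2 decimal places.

Δd′ = 0.84

Condition A: z(0.89) = 1.227, z(0.31) = -0.496, d' = 1.723
Condition B: z(0.83) = 0.954, z(0.53) = 0.075, d' = 0.879
Δd' = d'_Condition A − d'_Condition B = 1.723 − 0.879 = 0.844
Condition A has the higher sensitivity.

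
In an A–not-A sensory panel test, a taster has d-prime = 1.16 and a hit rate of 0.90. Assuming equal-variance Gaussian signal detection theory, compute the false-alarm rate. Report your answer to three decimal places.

z(hit rate) = z(0.90) = 1.2816
z(FA) = z(H) − d' = 1.2816 − 1.16 = 0.1216
false-alarm rate = Φ(0.1216) = 0.5484

false-alarm rate = 0.548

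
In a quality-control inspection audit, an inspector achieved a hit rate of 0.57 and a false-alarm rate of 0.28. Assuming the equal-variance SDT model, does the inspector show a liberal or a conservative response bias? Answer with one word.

conservative

z(H) = 0.176, z(FA) = -0.583
c = −½·(z(H) + z(FA)) = 0.2035
c > 0 → conservative criterion (biased toward responding “no”).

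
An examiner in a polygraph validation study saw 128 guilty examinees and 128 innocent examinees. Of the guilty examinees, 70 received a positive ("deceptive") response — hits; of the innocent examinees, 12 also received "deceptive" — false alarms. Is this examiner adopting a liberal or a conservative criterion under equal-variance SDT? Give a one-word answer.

z(H) = 0.118, z(FA) = -1.318
c = −½·(z(H) + z(FA)) = 0.600
c > 0 → conservative criterion (biased toward responding “no”).

conservative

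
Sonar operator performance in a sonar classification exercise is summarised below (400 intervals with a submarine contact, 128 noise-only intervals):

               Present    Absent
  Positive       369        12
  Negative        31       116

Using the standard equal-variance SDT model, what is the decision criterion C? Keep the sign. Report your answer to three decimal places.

C = -0.052

H = 369/400 = 0.9225
FA = 12/128 = 0.0938
z(H) = 1.4221
z(FA) = -1.3177
c = −½·[z(H) + z(FA)] = −0.5 × (1.4221 + (-1.3177)) = -0.0522
c < 0: the sonar operator has a liberal response bias.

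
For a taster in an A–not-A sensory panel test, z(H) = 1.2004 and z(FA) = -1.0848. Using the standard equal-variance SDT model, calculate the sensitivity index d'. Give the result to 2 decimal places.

d' = 2.29

d' = z(H) − z(FA) = 1.2004 − (-1.0848) = 2.2852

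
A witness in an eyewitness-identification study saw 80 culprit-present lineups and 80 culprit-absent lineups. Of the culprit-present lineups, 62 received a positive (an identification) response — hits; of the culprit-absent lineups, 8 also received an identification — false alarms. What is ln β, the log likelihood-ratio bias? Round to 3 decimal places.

ln β = 0.536

H = 62/80 = 0.7750
FA = 8/80 = 0.1000
Φ⁻¹(H) = Φ⁻¹(0.7750) = 0.7554
Φ⁻¹(FA) = Φ⁻¹(0.1000) = -1.2816
ln β = −½·[z(H)² − z(FA)²] = −0.5 × (0.5706 − 1.6425) = 0.53595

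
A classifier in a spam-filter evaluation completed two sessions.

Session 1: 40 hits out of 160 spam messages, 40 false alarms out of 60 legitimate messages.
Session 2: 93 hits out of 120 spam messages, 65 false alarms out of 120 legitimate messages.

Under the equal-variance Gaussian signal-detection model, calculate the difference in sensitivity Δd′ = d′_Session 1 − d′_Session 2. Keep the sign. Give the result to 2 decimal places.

Δd′ = -1.76

Session 1: z(0.2500) = -0.674, z(0.6667) = 0.431, d' = -1.105
Session 2: z(0.7750) = 0.755, z(0.5417) = 0.105, d' = 0.650
Δd' = d'_Session 1 − d'_Session 2 = -1.105 − 0.650 = -1.755
Session 2 has the higher sensitivity.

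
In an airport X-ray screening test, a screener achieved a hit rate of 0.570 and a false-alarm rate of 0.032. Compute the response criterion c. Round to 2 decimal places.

z(H) = 0.176
z(FA) = -1.852
c = −½·[z(H) + z(FA)] = −0.5 × (0.176 + (-1.852)) = 0.838

c = 0.84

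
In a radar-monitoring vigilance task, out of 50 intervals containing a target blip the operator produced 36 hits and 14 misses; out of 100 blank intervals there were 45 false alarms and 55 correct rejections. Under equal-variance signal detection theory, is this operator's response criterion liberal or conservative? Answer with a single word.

liberal

z(H) = 0.583, z(FA) = -0.126
c = −½·(z(H) + z(FA)) = -0.2285
c < 0 → liberal criterion (biased toward responding “yes”).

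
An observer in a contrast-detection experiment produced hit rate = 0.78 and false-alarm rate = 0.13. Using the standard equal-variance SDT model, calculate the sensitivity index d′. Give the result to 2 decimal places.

d′ = 1.90

z(H) = z(0.78) = 0.772
z(FA) = z(0.13) = -1.126
d' = z(H) − z(FA) = 0.772 − (-1.126) = 1.898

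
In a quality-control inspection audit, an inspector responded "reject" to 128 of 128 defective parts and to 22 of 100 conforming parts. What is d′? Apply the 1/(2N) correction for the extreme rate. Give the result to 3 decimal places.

The hit rate is 128/128 = 1, so apply the 1/(2N) correction: H → 1 − 1/(2·128) = 0.99609.
z(H) = z(0.99609) = 2.6597
z(FA) = z(0.22000) = -0.7722
d' = 2.6597 − (-0.7722) = 3.4319

d′ = 3.432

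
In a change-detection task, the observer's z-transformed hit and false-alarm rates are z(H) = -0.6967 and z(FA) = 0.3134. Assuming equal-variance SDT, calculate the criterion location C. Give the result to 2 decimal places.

C = 0.19

c = −½·[z(H) + z(FA)] = −½·(-0.6967 + 0.3134) = 0.19165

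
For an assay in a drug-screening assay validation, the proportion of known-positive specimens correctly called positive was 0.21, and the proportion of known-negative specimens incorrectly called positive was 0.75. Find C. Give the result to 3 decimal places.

z(H) = -0.8064
z(FA) = 0.6745
c = −½·[z(H) + z(FA)] = −0.5 × (-0.8064 + 0.6745) = 0.06595

C = 0.066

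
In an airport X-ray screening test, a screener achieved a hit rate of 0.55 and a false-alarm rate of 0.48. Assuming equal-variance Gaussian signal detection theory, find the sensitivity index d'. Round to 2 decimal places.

d' = 0.18

z(0.55) = 0.1257, z(0.48) = -0.0502
d' = z(H) − z(FA) = 0.1257 − (-0.0502) = 0.1759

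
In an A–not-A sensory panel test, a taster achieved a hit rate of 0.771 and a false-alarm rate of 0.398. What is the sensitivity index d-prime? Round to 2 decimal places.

z(0.771) = 0.742, z(0.398) = -0.259
d' = z(H) − z(FA) = 0.742 − (-0.259) = 1.001

d-prime = 1.00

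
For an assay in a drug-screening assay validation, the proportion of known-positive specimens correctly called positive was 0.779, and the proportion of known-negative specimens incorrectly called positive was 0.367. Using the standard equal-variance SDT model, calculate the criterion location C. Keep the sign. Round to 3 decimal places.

Φ⁻¹(H) = 0.7688
Φ⁻¹(FA) = -0.3398
c = −½·[z(H) + z(FA)] = −0.5 × (0.7688 + (-0.3398)) = -0.2145
c < 0: the assay has a liberal response bias.

C = -0.215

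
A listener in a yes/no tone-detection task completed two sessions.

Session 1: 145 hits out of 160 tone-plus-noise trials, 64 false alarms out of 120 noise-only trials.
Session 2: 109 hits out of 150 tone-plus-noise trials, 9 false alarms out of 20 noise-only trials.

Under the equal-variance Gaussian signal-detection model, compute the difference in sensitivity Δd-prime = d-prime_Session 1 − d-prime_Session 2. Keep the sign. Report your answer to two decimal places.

Session 1: z(0.9062) = 1.318, z(0.5333) = 0.084, d' = 1.234
Session 2: z(0.7267) = 0.603, z(0.4500) = -0.126, d' = 0.729
Δd' = d'_Session 1 − d'_Session 2 = 1.234 − 0.729 = 0.505
Session 1 has the higher sensitivity.

Δd-prime = 0.51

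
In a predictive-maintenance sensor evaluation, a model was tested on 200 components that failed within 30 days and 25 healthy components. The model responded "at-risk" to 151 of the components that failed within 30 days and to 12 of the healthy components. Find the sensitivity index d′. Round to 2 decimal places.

d′ = 0.74

H = 151/200 = 0.7550
FA = 12/25 = 0.4800
Φ⁻¹(H) = Φ⁻¹(0.7550) = 0.6903
Φ⁻¹(FA) = Φ⁻¹(0.4800) = -0.0502
d' = z(H) − z(FA) = 0.6903 − (-0.0502) = 0.7405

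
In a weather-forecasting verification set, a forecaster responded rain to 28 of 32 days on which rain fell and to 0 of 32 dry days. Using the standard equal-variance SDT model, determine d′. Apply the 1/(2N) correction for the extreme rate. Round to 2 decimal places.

d′ = 3.30

The false-alarm rate is 0/32 = 0, so apply the 1/(2N) correction: FA → 1/(2·32) = 0.01562.
z(H) = z(0.87500) = 1.150
z(FA) = z(0.01562) = -2.154
d' = 1.150 − (-2.154) = 3.304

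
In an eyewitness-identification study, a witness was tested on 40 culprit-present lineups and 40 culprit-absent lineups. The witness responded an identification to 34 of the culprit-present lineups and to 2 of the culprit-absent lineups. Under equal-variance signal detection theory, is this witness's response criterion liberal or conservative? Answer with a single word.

conservative

z(H) = 1.036, z(FA) = -1.645
c = −½·(z(H) + z(FA)) = 0.3045
c > 0 → conservative criterion (biased toward responding “no”).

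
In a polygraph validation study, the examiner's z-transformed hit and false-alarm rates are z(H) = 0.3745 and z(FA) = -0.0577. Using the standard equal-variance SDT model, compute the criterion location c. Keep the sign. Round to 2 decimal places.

c = −½·[z(H) + z(FA)] = −½·(0.3745 + (-0.0577)) = -0.1584

c = -0.16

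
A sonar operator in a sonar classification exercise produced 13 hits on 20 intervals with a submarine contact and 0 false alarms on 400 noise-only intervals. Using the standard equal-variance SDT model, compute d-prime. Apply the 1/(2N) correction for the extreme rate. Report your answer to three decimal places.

The false-alarm rate is 0/400 = 0, so apply the 1/(2N) correction: FA → 1/(2·400) = 0.00125.
z(H) = z(0.65000) = 0.3853
z(FA) = z(0.00125) = -3.0233
d' = 0.3853 − (-3.0233) = 3.4086

d-prime = 3.409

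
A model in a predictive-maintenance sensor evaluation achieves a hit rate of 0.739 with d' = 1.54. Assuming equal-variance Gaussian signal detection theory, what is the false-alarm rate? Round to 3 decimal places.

z(hit rate) = z(0.739) = 0.6403
z(FA) = z(H) − d' = 0.6403 − 1.54 = -0.8997
false-alarm rate = Φ(-0.8997) = 0.1841

false-alarm rate = 0.184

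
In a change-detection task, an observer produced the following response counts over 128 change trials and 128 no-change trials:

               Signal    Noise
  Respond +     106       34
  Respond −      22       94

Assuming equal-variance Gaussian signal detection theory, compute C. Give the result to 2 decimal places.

H = 106/128 = 0.8281
FA = 34/128 = 0.2656
z(0.8281) = 0.9467, z(0.2656) = -0.6262
c = −½·[z(H) + z(FA)] = −0.5 × (0.9467 + (-0.6262)) = -0.16025
c < 0: the observer has a liberal response bias.

C = -0.16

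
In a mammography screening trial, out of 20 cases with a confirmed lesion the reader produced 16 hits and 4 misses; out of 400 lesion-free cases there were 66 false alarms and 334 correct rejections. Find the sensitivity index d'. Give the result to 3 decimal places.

d' = 1.816

H = 16/20 = 0.8000
FA = 66/400 = 0.1650
z(H) = z(0.8000) = 0.8416
z(FA) = z(0.1650) = -0.9741
d' = z(H) − z(FA) = 0.8416 − (-0.9741) = 1.8157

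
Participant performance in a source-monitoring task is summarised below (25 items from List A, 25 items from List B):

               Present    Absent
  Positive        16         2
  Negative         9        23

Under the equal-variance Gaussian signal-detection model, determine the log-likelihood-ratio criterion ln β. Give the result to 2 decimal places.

ln β = 0.92

H = 16/25 = 0.6400
FA = 2/25 = 0.0800
z(H) = 0.358
z(FA) = -1.405
ln β = −½·[z(H)² − z(FA)²] = −0.5 × (0.128 − 1.974) = 0.923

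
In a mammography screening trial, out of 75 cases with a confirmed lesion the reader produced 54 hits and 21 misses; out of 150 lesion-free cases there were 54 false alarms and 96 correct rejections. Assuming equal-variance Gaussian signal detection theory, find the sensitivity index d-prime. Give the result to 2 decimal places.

H = 54/75 = 0.7200
FA = 54/150 = 0.3600
z(H) = z(0.7200) = 0.5828
z(FA) = z(0.3600) = -0.3585
d' = z(H) − z(FA) = 0.5828 − (-0.3585) = 0.9413

d-prime = 0.94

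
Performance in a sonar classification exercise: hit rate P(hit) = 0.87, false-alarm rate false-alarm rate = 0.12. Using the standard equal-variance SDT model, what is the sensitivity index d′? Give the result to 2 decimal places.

z(H) = z(0.87) = 1.1264
z(FA) = z(0.12) = -1.1750
d' = z(H) − z(FA) = 1.1264 − (-1.1750) = 2.3014

d′ = 2.30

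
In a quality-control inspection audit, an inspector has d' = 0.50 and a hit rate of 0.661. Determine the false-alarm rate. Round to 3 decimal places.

z(hit rate) = z(0.661) = 0.4152
z(FA) = z(H) − d' = 0.4152 − 0.50 = -0.0848
false-alarm rate = Φ(-0.0848) = 0.4662

false-alarm rate = 0.466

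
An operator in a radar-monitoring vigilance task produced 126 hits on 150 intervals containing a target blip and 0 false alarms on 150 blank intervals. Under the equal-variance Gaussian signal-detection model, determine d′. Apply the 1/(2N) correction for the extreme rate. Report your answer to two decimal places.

d′ = 3.71

The false-alarm rate is 0/150 = 0, so apply the 1/(2N) correction: FA → 1/(2·150) = 0.00333.
z(H) = z(0.84000) = 0.994
z(FA) = z(0.00333) = -2.713
d' = 0.994 − (-2.713) = 3.707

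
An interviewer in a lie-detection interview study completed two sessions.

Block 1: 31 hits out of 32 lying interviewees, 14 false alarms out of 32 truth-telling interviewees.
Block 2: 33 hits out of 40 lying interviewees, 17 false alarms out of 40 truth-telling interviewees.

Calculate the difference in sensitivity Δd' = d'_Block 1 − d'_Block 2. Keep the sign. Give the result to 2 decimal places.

Block 1: z(0.9688) = 1.863, z(0.4375) = -0.157, d' = 2.020
Block 2: z(0.8250) = 0.935, z(0.4250) = -0.189, d' = 1.124
Δd' = d'_Block 1 − d'_Block 2 = 2.020 − 1.124 = 0.896
Block 1 has the higher sensitivity.

Δd' = 0.90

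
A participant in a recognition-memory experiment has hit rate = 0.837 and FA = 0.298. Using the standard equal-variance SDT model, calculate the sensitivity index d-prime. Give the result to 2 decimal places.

d-prime = 1.51

z(H) = 0.9822
z(FA) = -0.5302
d' = z(H) − z(FA) = 0.9822 − (-0.5302) = 1.5124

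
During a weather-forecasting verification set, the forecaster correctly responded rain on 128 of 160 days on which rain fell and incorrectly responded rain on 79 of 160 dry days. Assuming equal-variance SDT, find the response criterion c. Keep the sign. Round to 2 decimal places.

c = -0.41

H = 128/160 = 0.8000
FA = 79/160 = 0.4938
Φ⁻¹(H) = Φ⁻¹(0.8000) = 0.842
Φ⁻¹(FA) = Φ⁻¹(0.4938) = -0.016
c = −½·[z(H) + z(FA)] = −0.5 × (0.842 + (-0.016)) = -0.413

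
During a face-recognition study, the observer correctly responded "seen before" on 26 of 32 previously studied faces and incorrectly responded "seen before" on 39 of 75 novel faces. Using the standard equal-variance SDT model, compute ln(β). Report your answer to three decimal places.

H = 26/32 = 0.8125
FA = 39/75 = 0.5200
Φ⁻¹(H) = Φ⁻¹(0.8125) = 0.8871
Φ⁻¹(FA) = Φ⁻¹(0.5200) = 0.0502
ln β = −½·[z(H)² − z(FA)²] = −0.5 × (0.7869 − 0.0025) = -0.3922

ln β = -0.392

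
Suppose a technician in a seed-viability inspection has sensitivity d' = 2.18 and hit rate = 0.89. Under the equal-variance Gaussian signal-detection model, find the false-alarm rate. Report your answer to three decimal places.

z(hit rate) = z(0.89) = 1.2265
z(FA) = z(H) − d' = 1.2265 − 2.18 = -0.9535
false-alarm rate = Φ(-0.9535) = 0.1702

false-alarm rate = 0.170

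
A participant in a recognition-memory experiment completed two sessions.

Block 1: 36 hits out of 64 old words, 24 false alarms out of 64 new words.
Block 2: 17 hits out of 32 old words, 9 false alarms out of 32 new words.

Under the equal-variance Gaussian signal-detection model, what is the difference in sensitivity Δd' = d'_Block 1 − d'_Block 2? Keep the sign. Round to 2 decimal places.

Block 1: z(0.5625) = 0.157, z(0.3750) = -0.319, d' = 0.476
Block 2: z(0.5312) = 0.078, z(0.2812) = -0.579, d' = 0.657
Δd' = d'_Block 1 − d'_Block 2 = 0.476 − 0.657 = -0.181
Block 2 has the higher sensitivity.

Δd' = -0.18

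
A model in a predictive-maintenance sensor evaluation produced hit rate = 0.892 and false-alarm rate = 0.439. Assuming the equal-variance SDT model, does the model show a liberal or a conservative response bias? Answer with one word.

liberal

z(H) = 1.237, z(FA) = -0.154
c = −½·(z(H) + z(FA)) = -0.5415
c < 0 → liberal criterion (biased toward responding “yes”).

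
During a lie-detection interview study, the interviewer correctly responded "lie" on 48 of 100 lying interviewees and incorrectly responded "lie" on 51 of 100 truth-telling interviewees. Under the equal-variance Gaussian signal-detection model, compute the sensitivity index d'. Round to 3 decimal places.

d' = -0.075

H = 48/100 = 0.4800
FA = 51/100 = 0.5100
Φ⁻¹(0.4800) = -0.0502, Φ⁻¹(0.5100) = 0.0251
d' = z(H) − z(FA) = -0.0502 − 0.0251 = -0.0753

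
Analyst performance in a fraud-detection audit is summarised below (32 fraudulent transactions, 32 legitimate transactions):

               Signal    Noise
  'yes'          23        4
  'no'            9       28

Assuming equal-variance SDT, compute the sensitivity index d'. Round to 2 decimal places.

d' = 1.73

H = 23/32 = 0.7188
FA = 4/32 = 0.1250
z(H) = z(0.7188) = 0.5793
z(FA) = z(0.1250) = -1.1503
d' = z(H) − z(FA) = 0.5793 − (-1.1503) = 1.7296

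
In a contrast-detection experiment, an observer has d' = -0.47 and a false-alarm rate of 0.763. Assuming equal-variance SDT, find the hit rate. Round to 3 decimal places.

hit rate = 0.597

z(false-alarm rate) = z(0.763) = 0.7160
z(H) = z(FA) + d' = 0.7160 + (-0.47) = 0.2460
hit rate = Φ(0.2460) = 0.5972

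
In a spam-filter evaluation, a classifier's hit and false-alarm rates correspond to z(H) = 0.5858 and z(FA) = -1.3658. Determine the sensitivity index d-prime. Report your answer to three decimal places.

d-prime = 1.952

d' = z(H) − z(FA) = 0.5858 − (-1.3658) = 1.9516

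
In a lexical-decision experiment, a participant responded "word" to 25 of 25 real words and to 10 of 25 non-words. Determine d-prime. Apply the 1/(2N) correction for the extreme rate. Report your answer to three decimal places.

d-prime = 2.307

The hit rate is 25/25 = 1, so apply the 1/(2N) correction: H → 1 − 1/(2·25) = 0.98000.
z(H) = z(0.98000) = 2.0537
z(FA) = z(0.40000) = -0.2533
d' = 2.0537 − (-0.2533) = 2.3070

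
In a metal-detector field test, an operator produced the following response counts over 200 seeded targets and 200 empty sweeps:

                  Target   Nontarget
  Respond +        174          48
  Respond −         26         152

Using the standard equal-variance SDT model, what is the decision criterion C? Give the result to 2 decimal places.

C = -0.21

H = 174/200 = 0.8700
FA = 48/200 = 0.2400
z(H) = z(0.8700) = 1.1264
z(FA) = z(0.2400) = -0.7063
c = −½·[z(H) + z(FA)] = −0.5 × (1.1264 + (-0.7063)) = -0.21005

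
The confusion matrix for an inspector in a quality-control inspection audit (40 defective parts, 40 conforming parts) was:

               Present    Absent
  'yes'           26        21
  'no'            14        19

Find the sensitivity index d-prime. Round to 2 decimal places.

H = 26/40 = 0.6500
FA = 21/40 = 0.5250
z(H) = z(0.6500) = 0.385
z(FA) = z(0.5250) = 0.063
d' = z(H) − z(FA) = 0.385 − 0.063 = 0.322

d-prime = 0.32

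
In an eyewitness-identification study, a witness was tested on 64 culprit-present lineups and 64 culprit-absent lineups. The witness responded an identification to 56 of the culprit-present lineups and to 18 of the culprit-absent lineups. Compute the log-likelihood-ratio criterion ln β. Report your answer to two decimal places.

H = 56/64 = 0.8750
FA = 18/64 = 0.2812
Φ⁻¹(0.8750) = 1.150, Φ⁻¹(0.2812) = -0.579
ln β = −½·[z(H)² − z(FA)²] = −0.5 × (1.323 − 0.335) = -0.494

ln β = -0.49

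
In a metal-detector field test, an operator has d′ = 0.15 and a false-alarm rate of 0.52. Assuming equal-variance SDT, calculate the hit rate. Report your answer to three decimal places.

hit rate = 0.579

z(false-alarm rate) = z(0.52) = 0.0502
z(H) = z(FA) + d' = 0.0502 + 0.15 = 0.2002
hit rate = Φ(0.2002) = 0.5793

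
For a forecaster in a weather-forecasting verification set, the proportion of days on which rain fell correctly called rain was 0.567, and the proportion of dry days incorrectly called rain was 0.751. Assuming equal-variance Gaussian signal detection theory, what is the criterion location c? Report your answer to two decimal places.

z(0.567) = 0.1687, z(0.751) = 0.6776
c = −½·[z(H) + z(FA)] = −0.5 × (0.1687 + 0.6776) = -0.42315
c < 0: the forecaster has a liberal response bias.

c = -0.42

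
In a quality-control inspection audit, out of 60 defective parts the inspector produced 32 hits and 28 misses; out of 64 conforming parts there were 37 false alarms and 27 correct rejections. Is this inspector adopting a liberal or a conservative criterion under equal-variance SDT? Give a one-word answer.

liberal

z(H) = 0.084, z(FA) = 0.197
c = −½·(z(H) + z(FA)) = -0.1405
c < 0 → liberal criterion (biased toward responding “yes”).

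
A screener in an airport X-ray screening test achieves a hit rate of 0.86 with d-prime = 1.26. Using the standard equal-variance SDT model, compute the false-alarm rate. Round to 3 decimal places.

false-alarm rate = 0.429

z(hit rate) = z(0.86) = 1.0803
z(FA) = z(H) − d' = 1.0803 − 1.26 = -0.1797
false-alarm rate = Φ(-0.1797) = 0.4287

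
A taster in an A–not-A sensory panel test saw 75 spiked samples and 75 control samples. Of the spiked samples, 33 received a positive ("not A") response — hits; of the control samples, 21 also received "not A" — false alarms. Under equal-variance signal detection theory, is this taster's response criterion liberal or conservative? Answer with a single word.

z(H) = -0.151, z(FA) = -0.583
c = −½·(z(H) + z(FA)) = 0.367
c > 0 → conservative criterion (biased toward responding “no”).

conservative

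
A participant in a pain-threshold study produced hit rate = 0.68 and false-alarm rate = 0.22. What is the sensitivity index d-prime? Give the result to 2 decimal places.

z(H) = 0.468
z(FA) = -0.772
d' = z(H) − z(FA) = 0.468 − (-0.772) = 1.240

d-prime = 1.24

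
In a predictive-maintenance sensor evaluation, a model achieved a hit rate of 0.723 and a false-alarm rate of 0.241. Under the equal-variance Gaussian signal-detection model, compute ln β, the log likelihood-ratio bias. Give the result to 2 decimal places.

Φ⁻¹(H) = Φ⁻¹(0.723) = 0.592
Φ⁻¹(FA) = Φ⁻¹(0.241) = -0.703
ln β = −½·[z(H)² − z(FA)²] = −0.5 × (0.350 − 0.494) = 0.072

ln β = 0.07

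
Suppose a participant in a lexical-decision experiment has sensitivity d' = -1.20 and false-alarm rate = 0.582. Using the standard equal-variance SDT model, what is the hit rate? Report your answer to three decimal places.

hit rate = 0.160

z(false-alarm rate) = z(0.582) = 0.2070
z(H) = z(FA) + d' = 0.2070 + (-1.20) = -0.9930
hit rate = Φ(-0.9930) = 0.1604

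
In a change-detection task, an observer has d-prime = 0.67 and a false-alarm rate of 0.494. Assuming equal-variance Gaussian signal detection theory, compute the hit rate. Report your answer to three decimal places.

hit rate = 0.744

z(false-alarm rate) = z(0.494) = -0.0150
z(H) = z(FA) + d' = -0.0150 + 0.67 = 0.6550
hit rate = Φ(0.6550) = 0.7438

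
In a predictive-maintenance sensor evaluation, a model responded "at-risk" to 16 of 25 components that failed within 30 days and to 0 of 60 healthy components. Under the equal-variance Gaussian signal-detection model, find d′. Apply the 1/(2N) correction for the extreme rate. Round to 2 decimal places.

d′ = 2.75

The false-alarm rate is 0/60 = 0, so apply the 1/(2N) correction: FA → 1/(2·60) = 0.00833.
z(H) = z(0.64000) = 0.358
z(FA) = z(0.00833) = -2.394
d' = 0.358 − (-2.394) = 2.752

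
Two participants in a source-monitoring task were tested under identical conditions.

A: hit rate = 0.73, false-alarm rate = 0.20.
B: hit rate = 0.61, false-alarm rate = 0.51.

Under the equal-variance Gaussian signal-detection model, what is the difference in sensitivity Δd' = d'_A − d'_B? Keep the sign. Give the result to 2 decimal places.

A: z(0.73) = 0.613, z(0.20) = -0.842, d' = 1.455
B: z(0.61) = 0.279, z(0.51) = 0.025, d' = 0.254
Δd' = d'_A − d'_B = 1.455 − 0.254 = 1.201
A has the higher sensitivity.

Δd' = 1.20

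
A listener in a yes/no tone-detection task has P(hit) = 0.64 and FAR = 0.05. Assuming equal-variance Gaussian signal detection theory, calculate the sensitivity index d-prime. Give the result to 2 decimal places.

d-prime = 2.00

Φ⁻¹(0.64) = 0.358, Φ⁻¹(0.05) = -1.645
d' = z(H) − z(FA) = 0.358 − (-1.645) = 2.003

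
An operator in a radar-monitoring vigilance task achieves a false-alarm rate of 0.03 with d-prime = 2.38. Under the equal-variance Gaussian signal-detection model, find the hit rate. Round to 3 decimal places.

z(false-alarm rate) = z(0.03) = -1.8808
z(H) = z(FA) + d' = -1.8808 + 2.38 = 0.4992
hit rate = Φ(0.4992) = 0.6912

hit rate = 0.691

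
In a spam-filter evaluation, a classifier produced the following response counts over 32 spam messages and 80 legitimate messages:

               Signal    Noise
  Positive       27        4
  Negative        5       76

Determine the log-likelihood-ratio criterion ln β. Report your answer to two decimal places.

H = 27/32 = 0.8438
FA = 4/80 = 0.0500
z(0.8438) = 1.010, z(0.0500) = -1.645
ln β = −½·[z(H)² − z(FA)²] = −0.5 × (1.020 − 2.706) = 0.843

ln β = 0.84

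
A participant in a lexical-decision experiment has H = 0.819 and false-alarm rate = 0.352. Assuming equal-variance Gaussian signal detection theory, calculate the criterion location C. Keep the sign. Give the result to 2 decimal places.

Φ⁻¹(0.819) = 0.9116, Φ⁻¹(0.352) = -0.3799
c = −½·[z(H) + z(FA)] = −0.5 × (0.9116 + (-0.3799)) = -0.26585

C = -0.27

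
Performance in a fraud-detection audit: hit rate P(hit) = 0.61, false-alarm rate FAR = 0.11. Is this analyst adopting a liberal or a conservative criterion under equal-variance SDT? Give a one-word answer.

z(H) = 0.279, z(FA) = -1.227
c = −½·(z(H) + z(FA)) = 0.474
c > 0 → conservative criterion (biased toward responding “no”).

conservative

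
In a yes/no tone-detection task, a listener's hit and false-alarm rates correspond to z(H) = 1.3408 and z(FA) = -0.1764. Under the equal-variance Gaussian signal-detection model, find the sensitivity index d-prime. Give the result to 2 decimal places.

d' = z(H) − z(FA) = 1.3408 − (-0.1764) = 1.5172

d-prime = 1.52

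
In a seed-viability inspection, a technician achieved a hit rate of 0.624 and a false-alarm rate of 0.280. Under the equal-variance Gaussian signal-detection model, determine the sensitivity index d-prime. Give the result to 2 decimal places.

d-prime = 0.90

z(H) = 0.3160
z(FA) = -0.5828
d' = z(H) − z(FA) = 0.3160 − (-0.5828) = 0.8988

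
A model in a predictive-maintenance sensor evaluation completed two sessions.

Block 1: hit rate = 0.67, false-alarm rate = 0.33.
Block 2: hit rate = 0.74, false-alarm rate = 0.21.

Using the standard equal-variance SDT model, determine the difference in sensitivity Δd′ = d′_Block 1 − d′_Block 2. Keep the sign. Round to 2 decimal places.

Block 1: z(0.67) = 0.440, z(0.33) = -0.440, d' = 0.880
Block 2: z(0.74) = 0.643, z(0.21) = -0.806, d' = 1.449
Δd' = d'_Block 1 − d'_Block 2 = 0.880 − 1.449 = -0.569
Block 2 has the higher sensitivity.

Δd′ = -0.57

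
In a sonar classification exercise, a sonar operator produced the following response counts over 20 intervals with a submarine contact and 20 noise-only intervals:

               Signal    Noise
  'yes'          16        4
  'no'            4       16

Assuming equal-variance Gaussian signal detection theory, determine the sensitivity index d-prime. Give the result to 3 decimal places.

H = 16/20 = 0.8000
FA = 4/20 = 0.2000
z(H) = z(0.8000) = 0.8416
z(FA) = z(0.2000) = -0.8416
d' = z(H) − z(FA) = 0.8416 − (-0.8416) = 1.6832

d-prime = 1.683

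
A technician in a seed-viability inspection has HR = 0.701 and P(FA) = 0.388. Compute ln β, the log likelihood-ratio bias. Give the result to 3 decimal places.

ln β = -0.099

z(0.701) = 0.5273, z(0.388) = -0.2845
ln β = −½·[z(H)² − z(FA)²] = −0.5 × (0.2780 − 0.0809) = -0.09855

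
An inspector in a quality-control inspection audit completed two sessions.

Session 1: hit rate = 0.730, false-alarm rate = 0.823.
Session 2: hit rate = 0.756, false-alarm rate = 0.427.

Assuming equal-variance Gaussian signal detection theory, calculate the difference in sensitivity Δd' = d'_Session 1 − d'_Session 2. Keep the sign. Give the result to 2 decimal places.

Δd' = -1.19

Session 1: z(0.730) = 0.613, z(0.823) = 0.927, d' = -0.314
Session 2: z(0.756) = 0.693, z(0.427) = -0.184, d' = 0.877
Δd' = d'_Session 1 − d'_Session 2 = -0.314 − 0.877 = -1.191
Session 2 has the higher sensitivity.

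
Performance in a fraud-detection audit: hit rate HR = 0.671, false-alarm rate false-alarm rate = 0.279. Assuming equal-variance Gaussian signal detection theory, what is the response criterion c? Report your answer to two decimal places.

c = 0.07

z(0.671) = 0.4427, z(0.279) = -0.5858
c = −½·[z(H) + z(FA)] = −0.5 × (0.4427 + (-0.5858)) = 0.07155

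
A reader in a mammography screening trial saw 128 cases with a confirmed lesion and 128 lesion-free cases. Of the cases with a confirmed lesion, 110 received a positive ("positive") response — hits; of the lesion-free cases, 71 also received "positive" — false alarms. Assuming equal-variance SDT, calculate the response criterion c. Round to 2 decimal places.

H = 110/128 = 0.8594
FA = 71/128 = 0.5547
Φ⁻¹(0.8594) = 1.078, Φ⁻¹(0.5547) = 0.138
c = −½·[z(H) + z(FA)] = −0.5 × (1.078 + 0.138) = -0.608

c = -0.61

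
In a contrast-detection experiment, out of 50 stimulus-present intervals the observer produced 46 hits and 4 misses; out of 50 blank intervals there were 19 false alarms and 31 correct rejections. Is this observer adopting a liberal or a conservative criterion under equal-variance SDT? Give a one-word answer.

liberal

z(H) = 1.405, z(FA) = -0.305
c = −½·(z(H) + z(FA)) = -0.550
c < 0 → liberal criterion (biased toward responding “yes”).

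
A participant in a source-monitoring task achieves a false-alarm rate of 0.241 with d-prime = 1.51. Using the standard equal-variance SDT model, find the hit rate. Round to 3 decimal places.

z(false-alarm rate) = z(0.241) = -0.7031
z(H) = z(FA) + d' = -0.7031 + 1.51 = 0.8069
hit rate = Φ(0.8069) = 0.7901

hit rate = 0.790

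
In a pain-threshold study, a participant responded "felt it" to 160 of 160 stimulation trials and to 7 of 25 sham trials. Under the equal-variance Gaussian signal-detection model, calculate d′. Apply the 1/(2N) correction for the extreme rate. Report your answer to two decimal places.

d′ = 3.32

The hit rate is 160/160 = 1, so apply the 1/(2N) correction: H → 1 − 1/(2·160) = 0.99687.
z(H) = z(0.99687) = 2.734
z(FA) = z(0.28000) = -0.583
d' = 2.734 − (-0.583) = 3.317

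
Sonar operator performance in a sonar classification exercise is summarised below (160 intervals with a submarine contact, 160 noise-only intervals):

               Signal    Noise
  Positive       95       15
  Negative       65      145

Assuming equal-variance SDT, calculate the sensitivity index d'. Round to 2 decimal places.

d' = 1.56

H = 95/160 = 0.5938
FA = 15/160 = 0.0938
z(H) = 0.237
z(FA) = -1.318
d' = z(H) − z(FA) = 0.237 − (-1.318) = 1.555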